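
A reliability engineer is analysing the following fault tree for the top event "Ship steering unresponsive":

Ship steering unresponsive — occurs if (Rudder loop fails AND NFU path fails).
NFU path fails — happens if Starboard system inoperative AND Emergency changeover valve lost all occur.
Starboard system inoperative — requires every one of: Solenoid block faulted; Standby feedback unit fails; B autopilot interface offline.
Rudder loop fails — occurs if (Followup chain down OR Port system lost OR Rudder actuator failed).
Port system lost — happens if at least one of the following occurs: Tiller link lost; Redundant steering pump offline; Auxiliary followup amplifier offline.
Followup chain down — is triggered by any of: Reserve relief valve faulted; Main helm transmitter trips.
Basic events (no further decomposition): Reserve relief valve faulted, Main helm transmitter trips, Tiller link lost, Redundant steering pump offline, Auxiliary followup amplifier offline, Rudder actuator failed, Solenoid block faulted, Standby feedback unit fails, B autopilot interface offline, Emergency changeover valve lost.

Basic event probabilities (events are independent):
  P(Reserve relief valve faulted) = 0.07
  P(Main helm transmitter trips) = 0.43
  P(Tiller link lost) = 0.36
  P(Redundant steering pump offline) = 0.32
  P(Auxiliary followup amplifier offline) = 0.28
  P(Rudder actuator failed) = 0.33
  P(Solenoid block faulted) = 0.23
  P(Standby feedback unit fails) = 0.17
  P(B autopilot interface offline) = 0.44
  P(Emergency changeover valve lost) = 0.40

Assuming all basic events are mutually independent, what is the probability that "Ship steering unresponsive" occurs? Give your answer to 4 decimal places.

0.0061

P(Followup chain down) [OR] = 1 − (1−0.07) × (1−0.43) = 0.469900
P(Port system lost) [OR] = 1 − (1−0.36) × (1−0.32) × (1−0.28) = 0.686656
P(Rudder loop fails) [OR] = 1 − (1−0.469900) × (1−0.686656) × (1−0.33) = 0.888711
P(Starboard system inoperative) [AND] = 0.23 × 0.17 × 0.44 = 0.017204
P(NFU path fails) [AND] = 0.017204 × 0.40 = 0.006882
P(Ship steering unresponsive) [AND] = 0.888711 × 0.006882 = 0.006116
Rounded to 4 decimal places: P(Ship steering unresponsive) ≈ 0.0061.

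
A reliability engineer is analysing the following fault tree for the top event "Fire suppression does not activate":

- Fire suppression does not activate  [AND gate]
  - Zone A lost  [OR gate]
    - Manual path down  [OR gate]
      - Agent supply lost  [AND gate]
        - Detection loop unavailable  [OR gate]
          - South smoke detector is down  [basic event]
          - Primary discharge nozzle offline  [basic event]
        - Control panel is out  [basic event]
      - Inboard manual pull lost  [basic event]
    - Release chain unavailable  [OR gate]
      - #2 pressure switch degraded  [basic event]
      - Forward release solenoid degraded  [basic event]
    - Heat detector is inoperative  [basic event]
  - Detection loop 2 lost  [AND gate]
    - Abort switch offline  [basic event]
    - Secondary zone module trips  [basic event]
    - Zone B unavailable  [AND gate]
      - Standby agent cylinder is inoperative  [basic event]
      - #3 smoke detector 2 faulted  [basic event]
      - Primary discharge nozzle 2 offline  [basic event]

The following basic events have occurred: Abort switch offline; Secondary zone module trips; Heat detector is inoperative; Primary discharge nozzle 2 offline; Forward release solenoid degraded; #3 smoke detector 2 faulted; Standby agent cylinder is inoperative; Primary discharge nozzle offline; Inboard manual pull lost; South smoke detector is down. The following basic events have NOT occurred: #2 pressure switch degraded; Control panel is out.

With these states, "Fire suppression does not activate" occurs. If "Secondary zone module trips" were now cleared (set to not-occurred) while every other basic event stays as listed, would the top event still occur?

No

Counterfactual: set "Secondary zone module trips" to not occurred.
Detection loop unavailable [OR]: South smoke detector is down=occurs, Primary discharge nozzle offline=occurs → at least one input occurs → occurs.
Agent supply lost [AND]: Detection loop unavailable=occurs, Control panel is out=not → not all inputs occur → does not occur.
Manual path down [OR]: Agent supply lost=not, Inboard manual pull lost=occurs → at least one input occurs → occurs.
Release chain unavailable [OR]: #2 pressure switch degraded=not, Forward release solenoid degraded=occurs → at least one input occurs → occurs.
Zone A lost [OR]: Manual path down=occurs, Release chain unavailable=occurs, Heat detector is inoperative=occurs → at least one input occurs → occurs.
Zone B unavailable [AND]: Standby agent cylinder is inoperative=occurs, #3 smoke detector 2 faulted=occurs, Primary discharge nozzle 2 offline=occurs → all inputs occur → occurs.
Detection loop 2 lost [AND]: Abort switch offline=occurs, Secondary zone module trips=not, Zone B unavailable=occurs → not all inputs occur → does not occur.
Fire suppression does not activate [AND]: Zone A lost=occurs, Detection loop 2 lost=not → not all inputs occur → does not occur.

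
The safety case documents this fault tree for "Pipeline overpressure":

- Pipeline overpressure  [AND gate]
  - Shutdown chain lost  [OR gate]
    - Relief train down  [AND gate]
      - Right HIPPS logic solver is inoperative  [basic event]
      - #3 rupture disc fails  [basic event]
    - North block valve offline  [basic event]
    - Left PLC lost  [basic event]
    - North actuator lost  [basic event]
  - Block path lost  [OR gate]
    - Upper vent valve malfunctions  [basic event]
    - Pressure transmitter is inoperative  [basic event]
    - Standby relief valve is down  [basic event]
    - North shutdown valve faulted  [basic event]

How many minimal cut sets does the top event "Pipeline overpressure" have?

16

Relief train down [AND]: one cut set from each child combined → 1 × 1 = 1 cut set(s).
Shutdown chain lost [OR]: union of children's cut sets → 4 cut set(s).
Block path lost [OR]: union of children's cut sets → 4 cut set(s).
Pipeline overpressure [AND]: one cut set from each child combined → 4 × 4 = 16 cut set(s).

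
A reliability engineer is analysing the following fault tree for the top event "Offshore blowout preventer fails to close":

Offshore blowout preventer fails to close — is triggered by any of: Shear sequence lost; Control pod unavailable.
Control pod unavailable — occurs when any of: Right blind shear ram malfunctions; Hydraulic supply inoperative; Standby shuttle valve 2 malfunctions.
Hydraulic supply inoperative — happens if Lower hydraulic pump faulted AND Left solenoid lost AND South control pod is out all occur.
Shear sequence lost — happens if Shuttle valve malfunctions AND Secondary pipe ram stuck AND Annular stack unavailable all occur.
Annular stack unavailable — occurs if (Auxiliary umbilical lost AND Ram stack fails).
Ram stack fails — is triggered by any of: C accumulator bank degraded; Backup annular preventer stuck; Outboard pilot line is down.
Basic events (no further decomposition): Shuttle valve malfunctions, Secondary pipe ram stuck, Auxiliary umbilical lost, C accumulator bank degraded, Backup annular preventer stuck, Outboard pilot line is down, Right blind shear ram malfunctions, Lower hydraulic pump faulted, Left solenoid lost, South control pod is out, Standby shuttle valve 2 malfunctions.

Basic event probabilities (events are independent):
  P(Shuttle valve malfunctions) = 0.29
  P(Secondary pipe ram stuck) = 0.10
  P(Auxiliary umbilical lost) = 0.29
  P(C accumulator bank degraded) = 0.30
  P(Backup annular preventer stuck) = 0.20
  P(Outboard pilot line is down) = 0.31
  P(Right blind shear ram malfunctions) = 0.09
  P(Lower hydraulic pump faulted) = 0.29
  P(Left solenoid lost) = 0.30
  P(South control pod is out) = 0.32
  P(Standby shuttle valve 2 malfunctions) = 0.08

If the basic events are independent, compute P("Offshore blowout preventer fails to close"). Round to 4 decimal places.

P(Ram stack fails) [OR] = 1 − (1−0.30) × (1−0.20) × (1−0.31) = 0.613600
P(Annular stack unavailable) [AND] = 0.29 × 0.613600 = 0.177944
P(Shear sequence lost) [AND] = 0.29 × 0.10 × 0.177944 = 0.005160
P(Hydraulic supply inoperative) [AND] = 0.29 × 0.30 × 0.32 = 0.027840
P(Control pod unavailable) [OR] = 1 − (1−0.09) × (1−0.027840) × (1−0.08) = 0.186108
P(Offshore blowout preventer fails to close) [OR] = 1 − (1−0.005160) × (1−0.186108) = 0.190308
Rounded to 4 decimal places: P(Offshore blowout preventer fails to close) ≈ 0.1903.

0.1903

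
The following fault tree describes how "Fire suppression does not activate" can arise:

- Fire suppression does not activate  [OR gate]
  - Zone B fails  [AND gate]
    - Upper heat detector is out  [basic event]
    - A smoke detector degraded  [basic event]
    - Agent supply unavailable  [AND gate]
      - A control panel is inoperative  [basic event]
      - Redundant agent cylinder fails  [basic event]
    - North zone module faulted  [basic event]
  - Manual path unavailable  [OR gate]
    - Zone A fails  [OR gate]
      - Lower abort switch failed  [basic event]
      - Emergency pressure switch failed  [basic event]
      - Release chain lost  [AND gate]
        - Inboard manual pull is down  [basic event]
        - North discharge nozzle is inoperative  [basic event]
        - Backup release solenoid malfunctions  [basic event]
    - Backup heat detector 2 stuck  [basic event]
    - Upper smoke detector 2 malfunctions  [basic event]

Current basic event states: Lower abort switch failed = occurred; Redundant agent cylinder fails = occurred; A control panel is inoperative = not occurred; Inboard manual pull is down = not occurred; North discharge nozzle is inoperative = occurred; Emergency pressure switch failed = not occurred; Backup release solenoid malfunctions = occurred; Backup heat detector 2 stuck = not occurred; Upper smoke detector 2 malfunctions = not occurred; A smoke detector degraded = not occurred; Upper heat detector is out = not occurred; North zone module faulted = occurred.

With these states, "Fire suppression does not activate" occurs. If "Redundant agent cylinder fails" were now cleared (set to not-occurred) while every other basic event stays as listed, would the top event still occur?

Yes

Counterfactual: set "Redundant agent cylinder fails" to not occurred.
Agent supply unavailable [AND]: A control panel is inoperative=not, Redundant agent cylinder fails=not → not all inputs occur → does not occur.
Zone B fails [AND]: Upper heat detector is out=not, A smoke detector degraded=not, Agent supply unavailable=not, North zone module faulted=occurs → not all inputs occur → does not occur.
Release chain lost [AND]: Inboard manual pull is down=not, North discharge nozzle is inoperative=occurs, Backup release solenoid malfunctions=occurs → not all inputs occur → does not occur.
Zone A fails [OR]: Lower abort switch failed=occurs, Emergency pressure switch failed=not, Release chain lost=not → at least one input occurs → occurs.
Manual path unavailable [OR]: Zone A fails=occurs, Backup heat detector 2 stuck=not, Upper smoke detector 2 malfunctions=not → at least one input occurs → occurs.
Fire suppression does not activate [OR]: Zone B fails=not, Manual path unavailable=occurs → at least one input occurs → occurs.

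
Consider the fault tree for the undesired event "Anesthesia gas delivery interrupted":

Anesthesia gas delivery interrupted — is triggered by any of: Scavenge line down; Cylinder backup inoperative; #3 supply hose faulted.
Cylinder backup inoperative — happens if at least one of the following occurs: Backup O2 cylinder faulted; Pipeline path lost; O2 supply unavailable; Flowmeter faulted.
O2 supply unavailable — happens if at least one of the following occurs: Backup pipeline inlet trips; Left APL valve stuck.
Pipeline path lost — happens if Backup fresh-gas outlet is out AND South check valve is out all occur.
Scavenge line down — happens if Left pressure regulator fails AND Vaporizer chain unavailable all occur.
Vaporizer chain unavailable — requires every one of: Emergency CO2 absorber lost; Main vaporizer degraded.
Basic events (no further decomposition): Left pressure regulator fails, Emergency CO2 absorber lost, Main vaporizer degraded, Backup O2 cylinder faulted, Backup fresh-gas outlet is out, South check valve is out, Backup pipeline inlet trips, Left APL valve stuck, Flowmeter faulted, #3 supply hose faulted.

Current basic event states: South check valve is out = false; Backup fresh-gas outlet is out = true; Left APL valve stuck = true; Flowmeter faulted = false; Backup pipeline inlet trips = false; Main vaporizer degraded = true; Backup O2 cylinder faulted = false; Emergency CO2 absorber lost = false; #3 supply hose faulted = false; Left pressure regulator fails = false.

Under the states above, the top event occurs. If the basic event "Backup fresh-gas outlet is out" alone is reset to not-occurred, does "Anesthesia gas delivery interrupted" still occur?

Yes

Counterfactual: set "Backup fresh-gas outlet is out" to not occurred.
Vaporizer chain unavailable [AND]: Emergency CO2 absorber lost=not, Main vaporizer degraded=occurs → not all inputs occur → does not occur.
Scavenge line down [AND]: Left pressure regulator fails=not, Vaporizer chain unavailable=not → not all inputs occur → does not occur.
Pipeline path lost [AND]: Backup fresh-gas outlet is out=not, South check valve is out=not → not all inputs occur → does not occur.
O2 supply unavailable [OR]: Backup pipeline inlet trips=not, Left APL valve stuck=occurs → at least one input occurs → occurs.
Cylinder backup inoperative [OR]: Backup O2 cylinder faulted=not, Pipeline path lost=not, O2 supply unavailable=occurs, Flowmeter faulted=not → at least one input occurs → occurs.
Anesthesia gas delivery interrupted [OR]: Scavenge line down=not, Cylinder backup inoperative=occurs, #3 supply hose faulted=not → at least one input occurs → occurs.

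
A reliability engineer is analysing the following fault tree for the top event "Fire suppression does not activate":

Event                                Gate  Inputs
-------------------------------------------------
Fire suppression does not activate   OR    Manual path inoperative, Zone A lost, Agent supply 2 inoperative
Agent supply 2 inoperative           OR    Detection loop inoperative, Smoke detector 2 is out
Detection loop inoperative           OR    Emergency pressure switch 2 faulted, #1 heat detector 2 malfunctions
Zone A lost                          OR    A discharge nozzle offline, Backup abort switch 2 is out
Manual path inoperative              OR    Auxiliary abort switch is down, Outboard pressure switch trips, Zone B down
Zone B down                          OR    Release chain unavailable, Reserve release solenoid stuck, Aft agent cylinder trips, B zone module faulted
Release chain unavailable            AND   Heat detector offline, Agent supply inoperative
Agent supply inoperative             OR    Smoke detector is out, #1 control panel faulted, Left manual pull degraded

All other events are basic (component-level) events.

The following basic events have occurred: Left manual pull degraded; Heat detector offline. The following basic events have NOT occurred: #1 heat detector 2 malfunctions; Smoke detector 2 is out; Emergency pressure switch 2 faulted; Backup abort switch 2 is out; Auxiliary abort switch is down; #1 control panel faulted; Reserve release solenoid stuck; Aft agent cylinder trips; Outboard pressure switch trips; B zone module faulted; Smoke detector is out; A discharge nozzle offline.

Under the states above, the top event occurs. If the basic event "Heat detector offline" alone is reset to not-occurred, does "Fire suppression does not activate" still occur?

No

Counterfactual: set "Heat detector offline" to not occurred.
Agent supply inoperative [OR]: Smoke detector is out=not, #1 control panel faulted=not, Left manual pull degraded=occurs → at least one input occurs → occurs.
Release chain unavailable [AND]: Heat detector offline=not, Agent supply inoperative=occurs → not all inputs occur → does not occur.
Zone B down [OR]: Release chain unavailable=not, Reserve release solenoid stuck=not, Aft agent cylinder trips=not, B zone module faulted=not → no input occurs → does not occur.
Manual path inoperative [OR]: Auxiliary abort switch is down=not, Outboard pressure switch trips=not, Zone B down=not → no input occurs → does not occur.
Zone A lost [OR]: A discharge nozzle offline=not, Backup abort switch 2 is out=not → no input occurs → does not occur.
Detection loop inoperative [OR]: Emergency pressure switch 2 faulted=not, #1 heat detector 2 malfunctions=not → no input occurs → does not occur.
Agent supply 2 inoperative [OR]: Detection loop inoperative=not, Smoke detector 2 is out=not → no input occurs → does not occur.
Fire suppression does not activate [OR]: Manual path inoperative=not, Zone A lost=not, Agent supply 2 inoperative=not → no input occurs → does not occur.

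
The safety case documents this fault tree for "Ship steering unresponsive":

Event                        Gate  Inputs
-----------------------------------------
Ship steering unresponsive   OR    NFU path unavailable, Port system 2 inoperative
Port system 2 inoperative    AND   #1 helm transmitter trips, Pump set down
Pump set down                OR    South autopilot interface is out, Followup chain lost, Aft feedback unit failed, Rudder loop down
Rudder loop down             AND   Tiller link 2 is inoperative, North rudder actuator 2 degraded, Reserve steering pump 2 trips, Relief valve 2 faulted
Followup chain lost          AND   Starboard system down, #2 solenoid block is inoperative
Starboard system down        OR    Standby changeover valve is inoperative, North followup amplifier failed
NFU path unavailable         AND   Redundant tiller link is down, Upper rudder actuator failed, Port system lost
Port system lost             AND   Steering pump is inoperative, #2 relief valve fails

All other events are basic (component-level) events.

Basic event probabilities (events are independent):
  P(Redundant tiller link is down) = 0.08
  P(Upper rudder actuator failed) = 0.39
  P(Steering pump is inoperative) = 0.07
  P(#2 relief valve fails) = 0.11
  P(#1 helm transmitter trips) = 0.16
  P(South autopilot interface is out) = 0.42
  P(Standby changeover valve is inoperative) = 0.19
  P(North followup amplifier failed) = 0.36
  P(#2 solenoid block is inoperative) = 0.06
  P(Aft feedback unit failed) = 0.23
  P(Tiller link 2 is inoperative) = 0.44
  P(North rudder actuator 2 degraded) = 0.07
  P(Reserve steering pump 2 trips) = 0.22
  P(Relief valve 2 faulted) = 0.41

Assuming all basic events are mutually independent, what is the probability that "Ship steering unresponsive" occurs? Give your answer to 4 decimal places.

0.0910

P(Port system lost) [AND] = 0.07 × 0.11 = 0.007700
P(NFU path unavailable) [AND] = 0.08 × 0.39 × 0.007700 = 0.000240
P(Starboard system down) [OR] = 1 − (1−0.19) × (1−0.36) = 0.481600
P(Followup chain lost) [AND] = 0.481600 × 0.06 = 0.028896
P(Rudder loop down) [AND] = 0.44 × 0.07 × 0.22 × 0.41 = 0.002778
P(Pump set down) [OR] = 1 − (1−0.42) × (1−0.028896) × (1−0.23) × (1−0.002778) = 0.567510
P(Port system 2 inoperative) [AND] = 0.16 × 0.567510 = 0.090802
P(Ship steering unresponsive) [OR] = 1 − (1−0.000240) × (1−0.090802) = 0.091020
Rounded to 4 decimal places: P(Ship steering unresponsive) ≈ 0.0910.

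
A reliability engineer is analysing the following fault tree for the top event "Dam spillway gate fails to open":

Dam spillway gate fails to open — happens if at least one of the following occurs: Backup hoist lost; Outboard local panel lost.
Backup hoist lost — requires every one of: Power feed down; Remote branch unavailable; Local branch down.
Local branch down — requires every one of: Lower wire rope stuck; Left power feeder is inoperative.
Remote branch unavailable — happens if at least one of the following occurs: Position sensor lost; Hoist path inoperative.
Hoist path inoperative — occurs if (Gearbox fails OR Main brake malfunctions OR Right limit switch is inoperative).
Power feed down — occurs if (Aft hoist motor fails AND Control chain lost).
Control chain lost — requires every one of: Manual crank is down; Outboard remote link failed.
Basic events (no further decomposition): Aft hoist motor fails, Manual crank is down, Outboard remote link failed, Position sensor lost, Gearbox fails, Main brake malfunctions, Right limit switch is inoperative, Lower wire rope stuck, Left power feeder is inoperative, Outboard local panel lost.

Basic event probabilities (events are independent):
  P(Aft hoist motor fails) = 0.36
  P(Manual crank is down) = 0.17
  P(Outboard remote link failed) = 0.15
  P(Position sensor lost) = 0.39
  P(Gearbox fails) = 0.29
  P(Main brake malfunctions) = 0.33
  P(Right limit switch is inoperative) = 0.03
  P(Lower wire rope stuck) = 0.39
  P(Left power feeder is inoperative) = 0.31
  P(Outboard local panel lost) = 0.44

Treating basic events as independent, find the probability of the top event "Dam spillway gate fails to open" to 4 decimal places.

P(Control chain lost) [AND] = 0.17 × 0.15 = 0.025500
P(Power feed down) [AND] = 0.36 × 0.025500 = 0.009180
P(Hoist path inoperative) [OR] = 1 − (1−0.29) × (1−0.33) × (1−0.03) = 0.538571
P(Remote branch unavailable) [OR] = 1 − (1−0.39) × (1−0.538571) = 0.718528
P(Local branch down) [AND] = 0.39 × 0.31 = 0.120900
P(Backup hoist lost) [AND] = 0.009180 × 0.718528 × 0.120900 = 0.000797
P(Dam spillway gate fails to open) [OR] = 1 − (1−0.000797) × (1−0.44) = 0.440446
Rounded to 4 decimal places: P(Dam spillway gate fails to open) ≈ 0.4404.

0.4404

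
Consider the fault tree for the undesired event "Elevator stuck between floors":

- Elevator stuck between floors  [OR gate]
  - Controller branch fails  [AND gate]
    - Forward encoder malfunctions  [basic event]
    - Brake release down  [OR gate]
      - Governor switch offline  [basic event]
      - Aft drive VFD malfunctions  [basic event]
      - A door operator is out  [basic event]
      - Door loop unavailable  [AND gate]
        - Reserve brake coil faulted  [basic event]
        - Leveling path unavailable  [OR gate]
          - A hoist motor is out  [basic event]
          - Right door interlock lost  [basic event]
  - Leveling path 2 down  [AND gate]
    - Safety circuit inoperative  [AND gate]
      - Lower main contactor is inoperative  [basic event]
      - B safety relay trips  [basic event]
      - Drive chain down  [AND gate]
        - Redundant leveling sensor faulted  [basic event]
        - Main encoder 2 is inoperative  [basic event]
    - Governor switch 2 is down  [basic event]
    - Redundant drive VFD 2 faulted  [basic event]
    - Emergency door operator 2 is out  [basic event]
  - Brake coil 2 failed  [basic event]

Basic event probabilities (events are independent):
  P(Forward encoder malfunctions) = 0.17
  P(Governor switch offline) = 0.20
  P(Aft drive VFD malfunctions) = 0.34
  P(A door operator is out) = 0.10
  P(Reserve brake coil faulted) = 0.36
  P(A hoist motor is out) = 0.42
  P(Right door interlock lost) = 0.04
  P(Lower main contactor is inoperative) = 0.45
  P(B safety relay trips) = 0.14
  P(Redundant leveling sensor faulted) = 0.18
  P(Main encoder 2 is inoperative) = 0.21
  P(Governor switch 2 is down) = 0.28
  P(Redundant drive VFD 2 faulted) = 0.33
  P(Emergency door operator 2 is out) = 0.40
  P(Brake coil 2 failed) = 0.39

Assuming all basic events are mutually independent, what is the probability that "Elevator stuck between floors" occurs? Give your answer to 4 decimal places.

0.4523

P(Leveling path unavailable) [OR] = 1 − (1−0.42) × (1−0.04) = 0.443200
P(Door loop unavailable) [AND] = 0.36 × 0.443200 = 0.159552
P(Brake release down) [OR] = 1 − (1−0.20) × (1−0.34) × (1−0.10) × (1−0.159552) = 0.600619
P(Controller branch fails) [AND] = 0.17 × 0.600619 = 0.102105
P(Drive chain down) [AND] = 0.18 × 0.21 = 0.037800
P(Safety circuit inoperative) [AND] = 0.45 × 0.14 × 0.037800 = 0.002381
P(Leveling path 2 down) [AND] = 0.002381 × 0.28 × 0.33 × 0.40 = 0.000088
P(Elevator stuck between floors) [OR] = 1 − (1−0.102105) × (1−0.000088) × (1−0.39) = 0.452332
Rounded to 4 decimal places: P(Elevator stuck between floors) ≈ 0.4523.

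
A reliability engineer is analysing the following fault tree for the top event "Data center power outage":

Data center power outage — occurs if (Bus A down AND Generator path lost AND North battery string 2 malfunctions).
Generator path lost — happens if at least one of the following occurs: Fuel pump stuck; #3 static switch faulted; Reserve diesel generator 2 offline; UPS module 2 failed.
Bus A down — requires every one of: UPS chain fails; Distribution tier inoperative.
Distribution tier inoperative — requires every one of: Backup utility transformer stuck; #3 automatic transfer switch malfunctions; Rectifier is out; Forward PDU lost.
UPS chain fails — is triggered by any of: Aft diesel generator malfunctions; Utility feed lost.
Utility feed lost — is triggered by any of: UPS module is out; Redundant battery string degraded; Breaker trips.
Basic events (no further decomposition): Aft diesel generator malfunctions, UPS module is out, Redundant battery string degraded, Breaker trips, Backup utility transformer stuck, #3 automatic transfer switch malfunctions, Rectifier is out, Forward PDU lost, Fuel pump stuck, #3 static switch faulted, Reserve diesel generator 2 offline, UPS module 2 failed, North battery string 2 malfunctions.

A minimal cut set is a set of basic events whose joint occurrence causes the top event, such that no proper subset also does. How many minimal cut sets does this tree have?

Utility feed lost [OR]: union of children's cut sets → 3 cut set(s).
UPS chain fails [OR]: union of children's cut sets → 4 cut set(s).
Distribution tier inoperative [AND]: one cut set from each child combined → 1 × 1 × 1 × 1 = 1 cut set(s).
Bus A down [AND]: one cut set from each child combined → 4 × 1 = 4 cut set(s).
Generator path lost [OR]: union of children's cut sets → 4 cut set(s).
Data center power outage [AND]: one cut set from each child combined → 4 × 4 × 1 = 16 cut set(s).

16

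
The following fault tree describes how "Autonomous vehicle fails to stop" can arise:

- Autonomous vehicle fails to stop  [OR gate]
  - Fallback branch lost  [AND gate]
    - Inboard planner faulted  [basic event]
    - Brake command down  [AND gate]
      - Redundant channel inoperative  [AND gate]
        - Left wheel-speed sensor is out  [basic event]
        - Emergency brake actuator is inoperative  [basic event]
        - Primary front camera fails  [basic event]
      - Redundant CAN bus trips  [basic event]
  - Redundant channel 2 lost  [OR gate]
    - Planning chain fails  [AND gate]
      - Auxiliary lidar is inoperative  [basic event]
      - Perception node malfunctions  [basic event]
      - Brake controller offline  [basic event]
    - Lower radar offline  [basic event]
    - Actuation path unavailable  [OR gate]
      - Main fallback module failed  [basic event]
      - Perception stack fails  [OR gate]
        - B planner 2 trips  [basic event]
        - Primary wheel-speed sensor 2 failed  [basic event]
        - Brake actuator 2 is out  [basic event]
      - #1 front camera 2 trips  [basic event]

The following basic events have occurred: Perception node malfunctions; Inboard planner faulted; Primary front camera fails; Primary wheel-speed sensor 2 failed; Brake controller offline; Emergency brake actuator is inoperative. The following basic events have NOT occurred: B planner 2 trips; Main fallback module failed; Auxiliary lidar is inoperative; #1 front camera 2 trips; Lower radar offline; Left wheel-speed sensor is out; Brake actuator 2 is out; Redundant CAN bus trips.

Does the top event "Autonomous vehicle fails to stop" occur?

Redundant channel inoperative [AND]: Left wheel-speed sensor is out=not, Emergency brake actuator is inoperative=occurs, Primary front camera fails=occurs → not all inputs occur → does not occur.
Brake command down [AND]: Redundant channel inoperative=not, Redundant CAN bus trips=not → not all inputs occur → does not occur.
Fallback branch lost [AND]: Inboard planner faulted=occurs, Brake command down=not → not all inputs occur → does not occur.
Planning chain fails [AND]: Auxiliary lidar is inoperative=not, Perception node malfunctions=occurs, Brake controller offline=occurs → not all inputs occur → does not occur.
Perception stack fails [OR]: B planner 2 trips=not, Primary wheel-speed sensor 2 failed=occurs, Brake actuator 2 is out=not → at least one input occurs → occurs.
Actuation path unavailable [OR]: Main fallback module failed=not, Perception stack fails=occurs, #1 front camera 2 trips=not → at least one input occurs → occurs.
Redundant channel 2 lost [OR]: Planning chain fails=not, Lower radar offline=not, Actuation path unavailable=occurs → at least one input occurs → occurs.
Autonomous vehicle fails to stop [OR]: Fallback branch lost=not, Redundant channel 2 lost=occurs → at least one input occurs → occurs.

Yes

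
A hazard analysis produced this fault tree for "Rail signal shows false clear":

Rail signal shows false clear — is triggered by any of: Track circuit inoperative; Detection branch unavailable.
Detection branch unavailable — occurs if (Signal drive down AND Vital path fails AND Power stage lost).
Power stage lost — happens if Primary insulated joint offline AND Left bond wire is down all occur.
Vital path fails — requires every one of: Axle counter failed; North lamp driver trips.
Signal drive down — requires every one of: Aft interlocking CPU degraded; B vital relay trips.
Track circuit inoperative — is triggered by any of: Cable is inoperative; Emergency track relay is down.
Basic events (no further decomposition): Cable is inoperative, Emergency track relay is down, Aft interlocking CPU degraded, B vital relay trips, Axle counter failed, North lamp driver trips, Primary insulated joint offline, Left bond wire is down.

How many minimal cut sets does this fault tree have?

Track circuit inoperative [OR]: union of children's cut sets → 2 cut set(s).
Signal drive down [AND]: one cut set from each child combined → 1 × 1 = 1 cut set(s).
Vital path fails [AND]: one cut set from each child combined → 1 × 1 = 1 cut set(s).
Power stage lost [AND]: one cut set from each child combined → 1 × 1 = 1 cut set(s).
Detection branch unavailable [AND]: one cut set from each child combined → 1 × 1 × 1 = 1 cut set(s).
Rail signal shows false clear [OR]: union of children's cut sets → 3 cut set(s).
Minimal cut sets: {Cable is inoperative}; {Emergency track relay is down}; {Aft interlocking CPU degraded, Axle counter failed, B vital relay trips, Left bond wire is down, North lamp driver trips, Primary insulated joint offline}.

3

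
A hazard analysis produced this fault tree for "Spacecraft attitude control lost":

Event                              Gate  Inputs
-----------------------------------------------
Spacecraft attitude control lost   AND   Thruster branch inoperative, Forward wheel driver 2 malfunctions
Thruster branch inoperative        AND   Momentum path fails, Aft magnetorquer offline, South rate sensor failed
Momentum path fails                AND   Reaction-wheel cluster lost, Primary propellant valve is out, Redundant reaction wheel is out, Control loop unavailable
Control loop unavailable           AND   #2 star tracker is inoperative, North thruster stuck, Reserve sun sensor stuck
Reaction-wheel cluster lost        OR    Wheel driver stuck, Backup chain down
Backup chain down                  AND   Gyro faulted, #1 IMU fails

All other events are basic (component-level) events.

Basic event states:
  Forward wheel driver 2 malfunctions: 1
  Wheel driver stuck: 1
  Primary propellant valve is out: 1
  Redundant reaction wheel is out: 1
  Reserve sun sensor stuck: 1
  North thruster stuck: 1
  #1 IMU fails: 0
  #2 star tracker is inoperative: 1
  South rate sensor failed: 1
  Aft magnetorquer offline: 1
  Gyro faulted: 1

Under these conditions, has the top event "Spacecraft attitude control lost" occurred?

Backup chain down [AND]: Gyro faulted=occurs, #1 IMU fails=not → not all inputs occur → does not occur.
Reaction-wheel cluster lost [OR]: Wheel driver stuck=occurs, Backup chain down=not → at least one input occurs → occurs.
Control loop unavailable [AND]: #2 star tracker is inoperative=occurs, North thruster stuck=occurs, Reserve sun sensor stuck=occurs → all inputs occur → occurs.
Momentum path fails [AND]: Reaction-wheel cluster lost=occurs, Primary propellant valve is out=occurs, Redundant reaction wheel is out=occurs, Control loop unavailable=occurs → all inputs occur → occurs.
Thruster branch inoperative [AND]: Momentum path fails=occurs, Aft magnetorquer offline=occurs, South rate sensor failed=occurs → all inputs occur → occurs.
Spacecraft attitude control lost [AND]: Thruster branch inoperative=occurs, Forward wheel driver 2 malfunctions=occurs → all inputs occur → occurs.

Yes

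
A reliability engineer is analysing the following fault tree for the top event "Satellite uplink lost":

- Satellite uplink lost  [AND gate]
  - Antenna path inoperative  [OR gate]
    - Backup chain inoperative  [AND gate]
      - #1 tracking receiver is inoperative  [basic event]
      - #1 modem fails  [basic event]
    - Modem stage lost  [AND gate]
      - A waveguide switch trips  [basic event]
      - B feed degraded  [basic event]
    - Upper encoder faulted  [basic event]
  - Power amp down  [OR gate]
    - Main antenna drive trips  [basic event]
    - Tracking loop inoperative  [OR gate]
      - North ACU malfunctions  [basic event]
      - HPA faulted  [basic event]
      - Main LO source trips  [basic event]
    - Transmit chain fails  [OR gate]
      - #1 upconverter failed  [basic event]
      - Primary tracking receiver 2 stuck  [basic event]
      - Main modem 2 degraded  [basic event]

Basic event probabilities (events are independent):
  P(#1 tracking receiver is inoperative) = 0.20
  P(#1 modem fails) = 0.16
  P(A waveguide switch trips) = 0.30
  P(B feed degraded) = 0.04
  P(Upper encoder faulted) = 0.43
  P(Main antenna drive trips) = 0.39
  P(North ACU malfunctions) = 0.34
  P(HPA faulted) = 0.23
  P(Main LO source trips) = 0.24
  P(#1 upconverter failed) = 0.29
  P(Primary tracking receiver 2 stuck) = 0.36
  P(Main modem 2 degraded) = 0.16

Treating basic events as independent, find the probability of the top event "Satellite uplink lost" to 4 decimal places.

P(Backup chain inoperative) [AND] = 0.20 × 0.16 = 0.032000
P(Modem stage lost) [AND] = 0.30 × 0.04 = 0.012000
P(Antenna path inoperative) [OR] = 1 − (1−0.032000) × (1−0.012000) × (1−0.43) = 0.454861
P(Tracking loop inoperative) [OR] = 1 − (1−0.34) × (1−0.23) × (1−0.24) = 0.613768
P(Transmit chain fails) [OR] = 1 − (1−0.29) × (1−0.36) × (1−0.16) = 0.618304
P(Power amp down) [OR] = 1 − (1−0.39) × (1−0.613768) × (1−0.618304) = 0.910072
P(Satellite uplink lost) [AND] = 0.454861 × 0.910072 = 0.413956
Rounded to 4 decimal places: P(Satellite uplink lost) ≈ 0.4140.

0.4140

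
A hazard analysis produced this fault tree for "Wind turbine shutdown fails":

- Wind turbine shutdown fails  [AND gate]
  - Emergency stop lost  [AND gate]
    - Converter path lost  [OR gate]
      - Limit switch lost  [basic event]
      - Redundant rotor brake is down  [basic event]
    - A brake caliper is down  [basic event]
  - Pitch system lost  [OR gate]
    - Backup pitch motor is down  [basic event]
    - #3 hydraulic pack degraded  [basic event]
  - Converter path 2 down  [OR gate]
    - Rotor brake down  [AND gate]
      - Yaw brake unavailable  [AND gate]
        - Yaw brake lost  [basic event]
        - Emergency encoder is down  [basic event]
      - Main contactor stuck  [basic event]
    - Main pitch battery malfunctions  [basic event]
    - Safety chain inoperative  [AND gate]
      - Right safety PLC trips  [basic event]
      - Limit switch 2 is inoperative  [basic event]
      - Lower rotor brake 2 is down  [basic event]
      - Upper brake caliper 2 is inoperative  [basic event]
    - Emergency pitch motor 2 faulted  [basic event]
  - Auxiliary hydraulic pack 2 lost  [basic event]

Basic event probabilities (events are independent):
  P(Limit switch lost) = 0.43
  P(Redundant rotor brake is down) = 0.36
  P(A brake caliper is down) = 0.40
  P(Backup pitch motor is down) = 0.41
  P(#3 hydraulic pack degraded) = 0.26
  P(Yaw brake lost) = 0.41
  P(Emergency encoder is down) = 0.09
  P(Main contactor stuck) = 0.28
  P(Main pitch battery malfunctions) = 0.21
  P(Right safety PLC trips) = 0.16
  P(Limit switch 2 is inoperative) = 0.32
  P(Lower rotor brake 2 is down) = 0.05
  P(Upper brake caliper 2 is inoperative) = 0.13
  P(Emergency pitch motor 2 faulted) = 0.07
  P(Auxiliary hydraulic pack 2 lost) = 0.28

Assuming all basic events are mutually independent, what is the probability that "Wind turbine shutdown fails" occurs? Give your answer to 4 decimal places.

0.0109

P(Converter path lost) [OR] = 1 − (1−0.43) × (1−0.36) = 0.635200
P(Emergency stop lost) [AND] = 0.635200 × 0.40 = 0.254080
P(Pitch system lost) [OR] = 1 − (1−0.41) × (1−0.26) = 0.563400
P(Yaw brake unavailable) [AND] = 0.41 × 0.09 = 0.036900
P(Rotor brake down) [AND] = 0.036900 × 0.28 = 0.010332
P(Safety chain inoperative) [AND] = 0.16 × 0.32 × 0.05 × 0.13 = 0.000333
P(Converter path 2 down) [OR] = 1 − (1−0.010332) × (1−0.21) × (1−0.000333) × (1−0.07) = 0.273133
P(Wind turbine shutdown fails) [AND] = 0.254080 × 0.563400 × 0.273133 × 0.28 = 0.010948
Rounded to 4 decimal places: P(Wind turbine shutdown fails) ≈ 0.0109.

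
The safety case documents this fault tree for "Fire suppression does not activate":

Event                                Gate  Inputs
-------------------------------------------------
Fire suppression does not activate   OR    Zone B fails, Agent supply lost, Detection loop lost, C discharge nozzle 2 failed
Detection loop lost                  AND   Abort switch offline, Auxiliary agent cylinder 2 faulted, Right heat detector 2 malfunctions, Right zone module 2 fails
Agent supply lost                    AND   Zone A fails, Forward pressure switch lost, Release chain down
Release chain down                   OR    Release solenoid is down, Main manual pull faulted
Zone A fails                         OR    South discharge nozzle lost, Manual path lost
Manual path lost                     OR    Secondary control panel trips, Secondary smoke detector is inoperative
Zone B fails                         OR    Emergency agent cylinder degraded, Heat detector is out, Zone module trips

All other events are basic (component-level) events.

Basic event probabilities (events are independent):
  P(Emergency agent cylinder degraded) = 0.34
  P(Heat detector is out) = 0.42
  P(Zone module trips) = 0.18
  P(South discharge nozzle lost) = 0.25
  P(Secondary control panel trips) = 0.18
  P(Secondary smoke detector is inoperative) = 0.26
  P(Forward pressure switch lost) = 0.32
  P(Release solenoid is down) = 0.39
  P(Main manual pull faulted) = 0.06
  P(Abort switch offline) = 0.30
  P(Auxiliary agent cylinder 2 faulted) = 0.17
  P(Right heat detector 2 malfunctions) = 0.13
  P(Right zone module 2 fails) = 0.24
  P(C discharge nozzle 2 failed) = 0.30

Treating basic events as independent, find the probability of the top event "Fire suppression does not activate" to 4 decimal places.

P(Zone B fails) [OR] = 1 − (1−0.34) × (1−0.42) × (1−0.18) = 0.686104
P(Manual path lost) [OR] = 1 − (1−0.18) × (1−0.26) = 0.393200
P(Zone A fails) [OR] = 1 − (1−0.25) × (1−0.393200) = 0.544900
P(Release chain down) [OR] = 1 − (1−0.39) × (1−0.06) = 0.426600
P(Agent supply lost) [AND] = 0.544900 × 0.32 × 0.426600 = 0.074385
P(Detection loop lost) [AND] = 0.30 × 0.17 × 0.13 × 0.24 = 0.001591
P(Fire suppression does not activate) [OR] = 1 − (1−0.686104) × (1−0.074385) × (1−0.001591) × (1−0.30) = 0.796941
Rounded to 4 decimal places: P(Fire suppression does not activate) ≈ 0.7969.

0.7969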